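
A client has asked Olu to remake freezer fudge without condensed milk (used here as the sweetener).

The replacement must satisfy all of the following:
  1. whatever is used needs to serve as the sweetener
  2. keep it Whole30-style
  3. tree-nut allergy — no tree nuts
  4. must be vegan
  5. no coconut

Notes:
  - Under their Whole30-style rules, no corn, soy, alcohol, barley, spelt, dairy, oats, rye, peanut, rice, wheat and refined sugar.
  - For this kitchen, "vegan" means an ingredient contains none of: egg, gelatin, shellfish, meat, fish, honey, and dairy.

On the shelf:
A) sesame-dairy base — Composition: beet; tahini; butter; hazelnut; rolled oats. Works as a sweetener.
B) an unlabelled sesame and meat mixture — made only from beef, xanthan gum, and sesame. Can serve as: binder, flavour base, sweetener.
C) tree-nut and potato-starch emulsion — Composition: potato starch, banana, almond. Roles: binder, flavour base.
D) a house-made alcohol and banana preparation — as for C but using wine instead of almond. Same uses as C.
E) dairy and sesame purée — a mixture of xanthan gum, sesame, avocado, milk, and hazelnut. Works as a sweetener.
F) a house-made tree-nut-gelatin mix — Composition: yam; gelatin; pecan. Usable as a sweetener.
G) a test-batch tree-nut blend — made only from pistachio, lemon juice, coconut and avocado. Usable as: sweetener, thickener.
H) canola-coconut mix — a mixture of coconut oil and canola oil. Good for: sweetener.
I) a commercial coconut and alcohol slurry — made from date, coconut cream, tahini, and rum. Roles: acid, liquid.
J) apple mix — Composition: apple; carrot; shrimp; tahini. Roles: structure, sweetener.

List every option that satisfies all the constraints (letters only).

none

A: has butter, so not Whole30-style; has butter, so not vegan (and 1 more) — out
B: has beef, so not vegan — reject
C: not usable as a sweetener; has almond, so not tree-nut-free — out
D: not usable as a sweetener; has wine, so not Whole30-style — no
E: has milk, so not Whole30-style; has milk, so not vegan (and 1 more) — out
F: has gelatin, so not vegan; has pecan, so not tree-nut-free — reject
G: has pistachio, so not tree-nut-free; has coconut, so not coconut-free — no
H: has coconut oil, so not coconut-free — no
I: not usable as a sweetener; has rum, so not Whole30-style (and 1 more) — out
J: has shrimp, so not vegan — no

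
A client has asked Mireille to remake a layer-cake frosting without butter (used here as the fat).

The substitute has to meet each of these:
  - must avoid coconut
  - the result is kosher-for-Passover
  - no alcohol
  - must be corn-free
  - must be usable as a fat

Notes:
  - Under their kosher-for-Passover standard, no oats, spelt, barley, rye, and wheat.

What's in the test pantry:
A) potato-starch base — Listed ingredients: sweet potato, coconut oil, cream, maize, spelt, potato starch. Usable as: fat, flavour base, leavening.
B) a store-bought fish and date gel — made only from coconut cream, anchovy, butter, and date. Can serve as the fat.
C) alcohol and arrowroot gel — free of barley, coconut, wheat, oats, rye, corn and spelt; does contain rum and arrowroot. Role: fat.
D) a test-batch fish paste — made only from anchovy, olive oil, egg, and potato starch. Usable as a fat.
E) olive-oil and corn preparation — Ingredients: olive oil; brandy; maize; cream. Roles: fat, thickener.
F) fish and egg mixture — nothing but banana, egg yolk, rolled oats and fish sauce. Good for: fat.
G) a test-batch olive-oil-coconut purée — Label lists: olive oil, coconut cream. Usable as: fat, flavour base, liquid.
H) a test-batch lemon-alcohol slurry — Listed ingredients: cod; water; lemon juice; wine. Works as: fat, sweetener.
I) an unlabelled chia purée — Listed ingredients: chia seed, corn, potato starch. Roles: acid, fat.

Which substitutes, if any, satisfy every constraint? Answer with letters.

A: has spelt, so not kosher-for-Passover; has coconut oil, so not coconut-free (and 1 more) — no
B: has coconut cream, so not coconut-free — out
C: has rum, so not alcohol-free — reject
D: egg and anchovy etc. — none of it excluded — valid
E: has brandy, so not alcohol-free; has maize, so not corn-free — reject
F: has rolled oats, so not kosher-for-Passover — out
G: has coconut cream, so not coconut-free — out
H: has wine, so not alcohol-free — out
I: has corn, so not corn-free — no

D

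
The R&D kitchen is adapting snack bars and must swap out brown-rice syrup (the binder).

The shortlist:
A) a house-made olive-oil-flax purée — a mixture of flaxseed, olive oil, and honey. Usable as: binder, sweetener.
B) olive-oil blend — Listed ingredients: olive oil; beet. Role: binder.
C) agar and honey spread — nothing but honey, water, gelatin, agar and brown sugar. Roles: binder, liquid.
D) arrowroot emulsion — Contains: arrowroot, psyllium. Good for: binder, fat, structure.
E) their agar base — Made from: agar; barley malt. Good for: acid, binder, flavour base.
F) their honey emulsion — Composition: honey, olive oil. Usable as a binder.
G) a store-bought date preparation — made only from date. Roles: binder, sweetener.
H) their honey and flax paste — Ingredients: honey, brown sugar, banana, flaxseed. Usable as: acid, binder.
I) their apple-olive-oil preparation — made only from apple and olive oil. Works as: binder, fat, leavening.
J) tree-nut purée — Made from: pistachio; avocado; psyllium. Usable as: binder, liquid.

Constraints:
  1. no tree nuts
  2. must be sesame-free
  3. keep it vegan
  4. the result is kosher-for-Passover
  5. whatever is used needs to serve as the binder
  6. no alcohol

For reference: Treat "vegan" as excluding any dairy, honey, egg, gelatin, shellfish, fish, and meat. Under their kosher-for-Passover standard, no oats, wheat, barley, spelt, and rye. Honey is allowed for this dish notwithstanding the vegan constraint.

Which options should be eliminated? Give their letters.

A: honey is permitted under the vegan carve-out; nothing else excluded — valid
B: works as a binder, kosher-for-Passover, no tree nuts — valid
C: has gelatin, so not vegan — reject
D: only arrowroot and psyllium; none excluded — valid
E: has barley malt, so not kosher-for-Passover — no
F: honey is permitted under the vegan carve-out; nothing else excluded — keep
G: only date; none excluded — keep
H: honey is permitted under the vegan carve-out; nothing else excluded — valid
I: works as a binder, no alcohol, no sesame — keep
J: has pistachio, so not tree-nut-free — reject

C, E, J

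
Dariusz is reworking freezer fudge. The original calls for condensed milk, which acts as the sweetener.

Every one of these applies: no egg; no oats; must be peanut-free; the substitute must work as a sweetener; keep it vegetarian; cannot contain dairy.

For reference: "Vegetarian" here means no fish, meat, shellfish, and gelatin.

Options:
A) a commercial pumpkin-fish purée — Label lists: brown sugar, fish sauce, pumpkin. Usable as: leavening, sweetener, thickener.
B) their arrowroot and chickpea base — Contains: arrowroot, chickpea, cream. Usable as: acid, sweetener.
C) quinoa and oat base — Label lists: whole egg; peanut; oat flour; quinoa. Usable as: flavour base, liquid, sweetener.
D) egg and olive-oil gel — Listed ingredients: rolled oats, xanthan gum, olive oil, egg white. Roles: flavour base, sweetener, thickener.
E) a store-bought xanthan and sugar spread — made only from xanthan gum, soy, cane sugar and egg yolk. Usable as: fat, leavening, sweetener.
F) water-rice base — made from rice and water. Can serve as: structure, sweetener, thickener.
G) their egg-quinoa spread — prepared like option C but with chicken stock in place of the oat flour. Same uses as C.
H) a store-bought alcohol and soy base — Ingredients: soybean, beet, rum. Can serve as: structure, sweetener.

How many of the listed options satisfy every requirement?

A: has fish sauce, so not vegetarian — reject
B: has cream, so not dairy-free — no
C: has peanut, so not peanut-free; has oat flour, so not oat-free (and 1 more) — no
D: has rolled oats, so not oat-free; has egg white, so not egg-free — reject
E: has egg yolk, so not egg-free — out
F: works as a sweetener, no egg, no dairy — valid
G: has chicken stock, so not vegetarian; has peanut, so not peanut-free (and 1 more) — reject
H: only rum, soybean, and beet; none excluded — keep

2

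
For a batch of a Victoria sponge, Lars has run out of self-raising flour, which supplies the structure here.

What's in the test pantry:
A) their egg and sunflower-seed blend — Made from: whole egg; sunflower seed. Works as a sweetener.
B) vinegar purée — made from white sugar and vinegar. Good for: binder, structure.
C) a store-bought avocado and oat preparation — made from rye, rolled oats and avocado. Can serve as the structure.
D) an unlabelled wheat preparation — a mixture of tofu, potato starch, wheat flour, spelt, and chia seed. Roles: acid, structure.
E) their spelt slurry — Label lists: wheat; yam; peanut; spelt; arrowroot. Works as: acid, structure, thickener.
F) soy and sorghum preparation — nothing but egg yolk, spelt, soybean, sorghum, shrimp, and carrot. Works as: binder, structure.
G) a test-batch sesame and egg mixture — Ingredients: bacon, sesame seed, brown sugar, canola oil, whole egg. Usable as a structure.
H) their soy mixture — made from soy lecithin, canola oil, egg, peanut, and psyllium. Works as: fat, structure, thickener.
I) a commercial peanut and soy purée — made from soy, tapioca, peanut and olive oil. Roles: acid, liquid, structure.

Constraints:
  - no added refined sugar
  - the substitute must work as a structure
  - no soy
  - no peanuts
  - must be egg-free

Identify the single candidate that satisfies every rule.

C

A: not usable as a structure; has whole egg, so not egg-free — out
B: has white sugar, so not no-added-sugar — reject
C: no soy, no refined sugar — valid
D: has tofu, so not soy-free — reject
E: has peanut, so not peanut-free — out
F: has egg yolk, so not egg-free; has soybean, so not soy-free — no
G: has whole egg, so not egg-free; has brown sugar, so not no-added-sugar — reject
H: has egg, so not egg-free; has soy lecithin, so not soy-free (and 1 more) — reject
I: has soy, so not soy-free; has peanut, so not peanut-free — reject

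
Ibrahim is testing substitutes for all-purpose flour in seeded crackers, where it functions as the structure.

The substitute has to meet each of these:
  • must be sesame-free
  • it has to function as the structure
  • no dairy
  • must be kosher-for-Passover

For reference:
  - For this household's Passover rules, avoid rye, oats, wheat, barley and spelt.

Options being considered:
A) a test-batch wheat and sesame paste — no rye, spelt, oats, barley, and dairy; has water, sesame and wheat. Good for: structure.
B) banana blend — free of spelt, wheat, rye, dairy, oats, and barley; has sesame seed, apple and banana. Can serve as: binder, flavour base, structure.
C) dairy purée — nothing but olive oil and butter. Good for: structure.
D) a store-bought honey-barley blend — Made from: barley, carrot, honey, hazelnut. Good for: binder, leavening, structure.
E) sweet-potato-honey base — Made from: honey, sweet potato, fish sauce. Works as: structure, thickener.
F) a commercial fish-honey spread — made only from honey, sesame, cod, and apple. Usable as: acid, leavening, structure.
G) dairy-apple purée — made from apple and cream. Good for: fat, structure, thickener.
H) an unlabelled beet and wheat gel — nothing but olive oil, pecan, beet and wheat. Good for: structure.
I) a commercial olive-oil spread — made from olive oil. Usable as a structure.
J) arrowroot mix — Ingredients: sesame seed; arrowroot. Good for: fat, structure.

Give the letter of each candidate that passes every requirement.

A: has wheat, so not kosher-for-Passover; has sesame, so not sesame-free — out
B: has sesame seed, so not sesame-free — reject
C: has butter, so not dairy-free — no
D: has barley, so not kosher-for-Passover — out
E: works as a structure, no sesame, kosher-for-Passover — OK
F: has sesame, so not sesame-free — reject
G: has cream, so not dairy-free — no
H: has wheat, so not kosher-for-Passover — out
I: works as a structure, no dairy, kosher-for-Passover — keep
J: has sesame seed, so not sesame-free — reject

E, I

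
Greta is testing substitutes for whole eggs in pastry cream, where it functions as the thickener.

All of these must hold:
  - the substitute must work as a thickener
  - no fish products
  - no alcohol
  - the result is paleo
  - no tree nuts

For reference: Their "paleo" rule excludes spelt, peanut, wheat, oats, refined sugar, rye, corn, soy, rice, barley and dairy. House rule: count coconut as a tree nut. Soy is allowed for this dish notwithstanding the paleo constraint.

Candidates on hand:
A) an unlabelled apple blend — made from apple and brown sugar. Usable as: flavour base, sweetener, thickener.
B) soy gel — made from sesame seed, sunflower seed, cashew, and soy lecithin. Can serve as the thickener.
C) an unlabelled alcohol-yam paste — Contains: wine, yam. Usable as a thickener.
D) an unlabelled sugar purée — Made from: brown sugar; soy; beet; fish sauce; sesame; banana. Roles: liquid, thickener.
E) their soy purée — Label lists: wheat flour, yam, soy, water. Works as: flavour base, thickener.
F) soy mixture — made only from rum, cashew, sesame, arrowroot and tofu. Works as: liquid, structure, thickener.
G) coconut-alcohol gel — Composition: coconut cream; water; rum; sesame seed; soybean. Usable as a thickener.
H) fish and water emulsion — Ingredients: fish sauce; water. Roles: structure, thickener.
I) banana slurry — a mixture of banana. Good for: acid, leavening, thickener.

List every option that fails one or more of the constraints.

A, B, C, D, E, F, G, H

A: has brown sugar, so not paleo — no
B: has cashew, so not tree-nut-free — reject
C: has wine, so not alcohol-free — reject
D: has brown sugar, so not paleo; has fish sauce, so not fish-free — out
E: has wheat flour, so not paleo — no
F: has cashew, so not tree-nut-free; has rum, so not alcohol-free — reject
G: has coconut cream, so not tree-nut-free; has rum, so not alcohol-free — reject
H: has fish sauce, so not fish-free — no
I: only banana; none excluded — OK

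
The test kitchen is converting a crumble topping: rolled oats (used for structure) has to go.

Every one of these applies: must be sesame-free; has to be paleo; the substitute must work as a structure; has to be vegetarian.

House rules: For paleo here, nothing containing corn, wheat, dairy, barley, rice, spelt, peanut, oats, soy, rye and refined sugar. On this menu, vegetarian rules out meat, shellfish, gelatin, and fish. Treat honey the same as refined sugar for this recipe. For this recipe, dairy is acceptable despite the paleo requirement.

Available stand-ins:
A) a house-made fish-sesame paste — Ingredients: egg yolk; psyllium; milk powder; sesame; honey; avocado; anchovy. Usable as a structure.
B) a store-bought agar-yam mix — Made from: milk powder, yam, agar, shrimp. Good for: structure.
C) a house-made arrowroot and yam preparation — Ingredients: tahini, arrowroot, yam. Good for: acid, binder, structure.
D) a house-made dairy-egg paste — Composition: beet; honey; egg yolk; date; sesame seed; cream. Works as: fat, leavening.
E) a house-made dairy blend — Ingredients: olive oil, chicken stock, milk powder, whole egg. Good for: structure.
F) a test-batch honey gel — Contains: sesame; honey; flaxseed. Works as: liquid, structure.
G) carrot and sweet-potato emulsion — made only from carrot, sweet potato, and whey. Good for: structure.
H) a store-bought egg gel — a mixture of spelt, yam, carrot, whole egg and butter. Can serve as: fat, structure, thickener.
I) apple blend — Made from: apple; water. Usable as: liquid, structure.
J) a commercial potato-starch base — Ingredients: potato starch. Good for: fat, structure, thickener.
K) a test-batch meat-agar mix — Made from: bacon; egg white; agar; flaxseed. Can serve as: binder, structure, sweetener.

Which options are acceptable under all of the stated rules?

G, I, J

A: has honey, so not paleo; has anchovy, so not vegetarian (and 1 more) — no
B: has shrimp, so not vegetarian — reject
C: has tahini, so not sesame-free — out
D: not usable as a structure; has honey, so not paleo (and 1 more) — reject
E: has chicken stock, so not vegetarian — reject
F: has honey, so not paleo; has sesame, so not sesame-free — out
G: dairy is permitted under the paleo carve-out; nothing else excluded — OK
H: has spelt, so not paleo — out
I: only apple and water; none excluded — OK
J: nothing on the exclusion list — valid
K: has bacon, so not vegetarian — reject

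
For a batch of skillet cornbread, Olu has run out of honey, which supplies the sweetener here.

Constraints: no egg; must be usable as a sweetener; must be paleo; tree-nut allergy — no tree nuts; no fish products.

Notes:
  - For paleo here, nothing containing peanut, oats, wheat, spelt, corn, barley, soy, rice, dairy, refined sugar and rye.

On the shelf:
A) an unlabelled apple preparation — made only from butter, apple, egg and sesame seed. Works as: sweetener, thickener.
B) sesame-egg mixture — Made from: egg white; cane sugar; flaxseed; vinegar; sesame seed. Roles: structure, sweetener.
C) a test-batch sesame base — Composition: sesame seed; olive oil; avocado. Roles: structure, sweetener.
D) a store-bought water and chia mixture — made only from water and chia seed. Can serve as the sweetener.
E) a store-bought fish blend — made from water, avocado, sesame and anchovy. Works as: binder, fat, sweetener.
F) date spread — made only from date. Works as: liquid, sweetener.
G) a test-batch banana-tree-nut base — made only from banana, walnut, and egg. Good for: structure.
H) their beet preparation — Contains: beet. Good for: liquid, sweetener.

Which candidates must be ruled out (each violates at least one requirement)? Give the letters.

A, B, E, G

A: has butter, so not paleo; has egg, so not egg-free — reject
B: has cane sugar, so not paleo; has egg white, so not egg-free — out
C: no tree nuts, no egg — keep
D: nothing on the exclusion list — valid
E: has anchovy, so not fish-free — reject
F: nothing on the exclusion list — OK
G: not usable as a sweetener; has egg, so not egg-free (and 1 more) — reject
H: nothing on the exclusion list — keep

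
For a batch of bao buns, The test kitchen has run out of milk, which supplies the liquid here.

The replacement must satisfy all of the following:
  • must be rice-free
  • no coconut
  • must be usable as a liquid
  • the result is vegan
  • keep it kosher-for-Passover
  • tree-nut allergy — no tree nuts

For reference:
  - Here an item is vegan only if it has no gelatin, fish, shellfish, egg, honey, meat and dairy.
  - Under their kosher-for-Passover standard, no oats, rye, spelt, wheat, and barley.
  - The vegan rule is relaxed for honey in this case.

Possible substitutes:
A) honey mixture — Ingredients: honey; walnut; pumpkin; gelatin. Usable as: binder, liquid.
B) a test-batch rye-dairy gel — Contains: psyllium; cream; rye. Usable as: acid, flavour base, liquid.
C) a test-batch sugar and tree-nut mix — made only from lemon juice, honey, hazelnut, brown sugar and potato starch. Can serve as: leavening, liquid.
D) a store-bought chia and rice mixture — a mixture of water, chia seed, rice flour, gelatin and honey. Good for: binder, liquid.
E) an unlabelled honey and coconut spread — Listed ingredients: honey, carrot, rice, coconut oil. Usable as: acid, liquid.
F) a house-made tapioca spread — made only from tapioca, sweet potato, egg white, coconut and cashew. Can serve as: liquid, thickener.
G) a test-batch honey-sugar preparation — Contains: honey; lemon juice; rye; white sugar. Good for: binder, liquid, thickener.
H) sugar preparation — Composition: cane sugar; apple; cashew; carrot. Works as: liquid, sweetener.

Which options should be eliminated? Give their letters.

A, B, C, D, E, F, G, H

A: has gelatin, so not vegan; has walnut, so not tree-nut-free — reject
B: has cream, so not vegan; has rye, so not kosher-for-Passover — no
C: has hazelnut, so not tree-nut-free — out
D: has gelatin, so not vegan; has rice flour, so not rice-free — reject
E: has rice, so not rice-free; has coconut oil, so not coconut-free — reject
F: has egg white, so not vegan; has cashew, so not tree-nut-free (and 1 more) — out
G: has rye, so not kosher-for-Passover — out
H: has cashew, so not tree-nut-free — out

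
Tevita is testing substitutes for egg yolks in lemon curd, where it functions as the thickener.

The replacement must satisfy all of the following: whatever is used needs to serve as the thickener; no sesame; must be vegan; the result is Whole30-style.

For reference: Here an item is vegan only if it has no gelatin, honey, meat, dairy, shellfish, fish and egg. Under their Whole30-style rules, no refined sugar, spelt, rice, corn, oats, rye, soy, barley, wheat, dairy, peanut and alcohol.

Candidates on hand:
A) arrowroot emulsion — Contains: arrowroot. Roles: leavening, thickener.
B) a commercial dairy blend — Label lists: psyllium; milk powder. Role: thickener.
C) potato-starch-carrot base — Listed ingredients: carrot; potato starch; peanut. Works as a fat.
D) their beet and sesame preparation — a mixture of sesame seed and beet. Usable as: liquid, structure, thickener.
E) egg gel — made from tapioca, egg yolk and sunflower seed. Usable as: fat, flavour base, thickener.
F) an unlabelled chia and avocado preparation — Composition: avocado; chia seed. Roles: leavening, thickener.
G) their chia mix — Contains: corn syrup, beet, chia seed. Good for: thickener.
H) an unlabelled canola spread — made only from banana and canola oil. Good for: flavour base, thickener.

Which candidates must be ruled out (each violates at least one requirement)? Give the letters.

A: works as a thickener, vegan, no sesame — OK
B: has milk powder, so not vegan; has milk powder, so not Whole30-style — reject
C: not usable as a thickener; has peanut, so not Whole30-style — out
D: has sesame seed, so not sesame-free — out
E: has egg yolk, so not vegan — no
F: all constraints satisfied — valid
G: has corn syrup, so not Whole30-style — no
H: no sesame, Whole30-style — valid

B, C, D, E, G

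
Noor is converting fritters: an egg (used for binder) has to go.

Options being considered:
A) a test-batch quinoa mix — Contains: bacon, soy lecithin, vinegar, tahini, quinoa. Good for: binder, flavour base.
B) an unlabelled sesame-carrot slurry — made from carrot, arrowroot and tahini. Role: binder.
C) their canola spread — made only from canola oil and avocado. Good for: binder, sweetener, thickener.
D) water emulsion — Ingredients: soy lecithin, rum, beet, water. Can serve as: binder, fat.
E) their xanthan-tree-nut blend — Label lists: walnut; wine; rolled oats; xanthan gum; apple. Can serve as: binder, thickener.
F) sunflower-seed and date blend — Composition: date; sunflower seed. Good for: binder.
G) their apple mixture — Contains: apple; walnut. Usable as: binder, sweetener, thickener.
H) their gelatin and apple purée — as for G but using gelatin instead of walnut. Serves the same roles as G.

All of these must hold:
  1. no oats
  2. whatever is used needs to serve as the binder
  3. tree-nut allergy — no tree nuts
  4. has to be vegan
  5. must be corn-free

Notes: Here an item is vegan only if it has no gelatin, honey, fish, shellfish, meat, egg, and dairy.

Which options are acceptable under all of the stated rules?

B, C, D, F

A: has bacon, so not vegan — no
B: only tahini, arrowroot and carrot; none excluded — keep
C: works as a binder, no oats, no tree nuts — valid
D: nothing on the exclusion list — OK
E: has rolled oats, so not oat-free; has walnut, so not tree-nut-free — out
F: works as a binder, no tree nuts, no corn — OK
G: has walnut, so not tree-nut-free — reject
H: has gelatin, so not vegan — out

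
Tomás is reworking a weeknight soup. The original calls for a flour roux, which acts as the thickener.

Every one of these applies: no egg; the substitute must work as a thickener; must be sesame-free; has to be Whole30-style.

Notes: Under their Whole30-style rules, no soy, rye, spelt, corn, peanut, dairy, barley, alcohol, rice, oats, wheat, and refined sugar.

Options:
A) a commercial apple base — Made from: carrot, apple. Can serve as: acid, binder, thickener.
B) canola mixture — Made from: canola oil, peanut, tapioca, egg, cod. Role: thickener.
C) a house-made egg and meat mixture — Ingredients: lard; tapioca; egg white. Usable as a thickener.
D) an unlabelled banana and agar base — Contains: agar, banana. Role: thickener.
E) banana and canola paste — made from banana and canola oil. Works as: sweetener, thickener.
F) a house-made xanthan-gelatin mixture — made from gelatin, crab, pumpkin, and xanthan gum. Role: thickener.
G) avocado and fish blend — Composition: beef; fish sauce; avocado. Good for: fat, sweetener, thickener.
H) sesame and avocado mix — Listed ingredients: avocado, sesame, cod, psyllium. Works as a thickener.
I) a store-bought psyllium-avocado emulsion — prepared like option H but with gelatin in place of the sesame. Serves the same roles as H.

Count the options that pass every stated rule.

6

A: only apple and carrot; none excluded — valid
B: has peanut, so not Whole30-style; has egg, so not egg-free — reject
C: has egg white, so not egg-free — reject
D: only banana and agar; none excluded — OK
E: works as a thickener, no egg, no sesame — OK
F: Whole30-style, no sesame — OK
G: every rule checks out — OK
H: has sesame, so not sesame-free — reject
I: all constraints satisfied — OK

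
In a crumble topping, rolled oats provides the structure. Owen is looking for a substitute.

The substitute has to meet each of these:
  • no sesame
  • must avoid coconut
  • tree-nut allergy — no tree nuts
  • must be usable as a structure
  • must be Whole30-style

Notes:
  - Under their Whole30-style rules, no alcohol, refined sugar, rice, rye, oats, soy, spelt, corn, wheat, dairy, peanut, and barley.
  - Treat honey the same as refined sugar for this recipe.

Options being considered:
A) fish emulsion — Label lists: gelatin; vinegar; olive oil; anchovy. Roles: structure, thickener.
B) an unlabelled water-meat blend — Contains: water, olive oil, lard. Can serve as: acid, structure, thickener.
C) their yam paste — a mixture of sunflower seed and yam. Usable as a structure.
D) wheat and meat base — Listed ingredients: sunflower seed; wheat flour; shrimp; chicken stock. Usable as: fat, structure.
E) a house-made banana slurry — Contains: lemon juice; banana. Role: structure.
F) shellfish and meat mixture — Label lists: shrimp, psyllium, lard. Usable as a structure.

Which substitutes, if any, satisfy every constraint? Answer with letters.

A: Whole30-style, no coconut — OK
B: works as a structure, no sesame, no tree nuts — OK
C: no coconut, no sesame — valid
D: has wheat flour, so not Whole30-style — reject
E: works as a structure, Whole30-style, no tree nuts — OK
F: only lard, shrimp, and psyllium; none excluded — keep

A, B, C, E, F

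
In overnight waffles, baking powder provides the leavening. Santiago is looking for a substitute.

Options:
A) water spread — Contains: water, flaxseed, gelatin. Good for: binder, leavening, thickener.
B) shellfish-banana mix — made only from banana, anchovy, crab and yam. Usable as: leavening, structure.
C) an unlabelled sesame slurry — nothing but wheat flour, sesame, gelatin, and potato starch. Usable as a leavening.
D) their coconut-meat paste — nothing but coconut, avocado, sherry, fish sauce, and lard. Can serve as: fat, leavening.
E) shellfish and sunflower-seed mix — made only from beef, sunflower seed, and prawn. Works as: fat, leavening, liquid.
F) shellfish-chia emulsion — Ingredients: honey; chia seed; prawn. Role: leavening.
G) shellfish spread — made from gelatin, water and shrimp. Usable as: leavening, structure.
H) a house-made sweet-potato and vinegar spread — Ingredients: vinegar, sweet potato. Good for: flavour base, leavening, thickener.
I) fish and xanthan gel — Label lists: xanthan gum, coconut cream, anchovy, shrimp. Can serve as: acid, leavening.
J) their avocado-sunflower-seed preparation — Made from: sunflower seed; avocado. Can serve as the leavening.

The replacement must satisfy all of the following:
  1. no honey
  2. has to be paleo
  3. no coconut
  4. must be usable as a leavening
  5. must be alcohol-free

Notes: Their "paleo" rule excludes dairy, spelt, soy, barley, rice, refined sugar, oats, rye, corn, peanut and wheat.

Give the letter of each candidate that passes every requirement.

A, B, E, G, H, J

A: only gelatin, water, and flaxseed; none excluded — valid
B: nothing on the exclusion list — valid
C: has wheat flour, so not paleo — no
D: has sherry, so not alcohol-free; has coconut, so not coconut-free — out
E: works as a leavening, paleo, no alcohol — OK
F: has honey, so not honey-free — out
G: paleo, no alcohol — keep
H: paleo, no alcohol — valid
I: has coconut cream, so not coconut-free — no
J: works as a leavening, no honey, no coconut — keep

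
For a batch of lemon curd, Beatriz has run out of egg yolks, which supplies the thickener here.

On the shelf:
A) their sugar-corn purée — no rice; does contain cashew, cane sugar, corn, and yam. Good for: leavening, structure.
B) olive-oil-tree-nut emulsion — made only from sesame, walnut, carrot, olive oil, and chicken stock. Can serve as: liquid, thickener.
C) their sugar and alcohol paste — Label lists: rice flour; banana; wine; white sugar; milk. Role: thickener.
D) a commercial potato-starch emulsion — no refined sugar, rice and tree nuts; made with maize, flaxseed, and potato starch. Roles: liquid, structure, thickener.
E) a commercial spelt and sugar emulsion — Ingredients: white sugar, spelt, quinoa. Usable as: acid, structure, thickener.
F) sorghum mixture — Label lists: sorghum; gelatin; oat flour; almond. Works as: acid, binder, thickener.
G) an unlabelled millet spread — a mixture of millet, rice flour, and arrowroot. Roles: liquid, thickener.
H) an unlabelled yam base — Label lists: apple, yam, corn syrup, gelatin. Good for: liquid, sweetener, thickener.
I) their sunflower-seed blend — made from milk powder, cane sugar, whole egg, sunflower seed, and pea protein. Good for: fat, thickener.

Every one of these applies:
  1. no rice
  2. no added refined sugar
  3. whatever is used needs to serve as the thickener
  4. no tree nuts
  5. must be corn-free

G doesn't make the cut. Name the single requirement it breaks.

usable as a thickener: satisfied
no-added-sugar: satisfied
tree-nut-free: satisfied
rice-free: has rice flour — fails
corn-free: satisfied

rice-free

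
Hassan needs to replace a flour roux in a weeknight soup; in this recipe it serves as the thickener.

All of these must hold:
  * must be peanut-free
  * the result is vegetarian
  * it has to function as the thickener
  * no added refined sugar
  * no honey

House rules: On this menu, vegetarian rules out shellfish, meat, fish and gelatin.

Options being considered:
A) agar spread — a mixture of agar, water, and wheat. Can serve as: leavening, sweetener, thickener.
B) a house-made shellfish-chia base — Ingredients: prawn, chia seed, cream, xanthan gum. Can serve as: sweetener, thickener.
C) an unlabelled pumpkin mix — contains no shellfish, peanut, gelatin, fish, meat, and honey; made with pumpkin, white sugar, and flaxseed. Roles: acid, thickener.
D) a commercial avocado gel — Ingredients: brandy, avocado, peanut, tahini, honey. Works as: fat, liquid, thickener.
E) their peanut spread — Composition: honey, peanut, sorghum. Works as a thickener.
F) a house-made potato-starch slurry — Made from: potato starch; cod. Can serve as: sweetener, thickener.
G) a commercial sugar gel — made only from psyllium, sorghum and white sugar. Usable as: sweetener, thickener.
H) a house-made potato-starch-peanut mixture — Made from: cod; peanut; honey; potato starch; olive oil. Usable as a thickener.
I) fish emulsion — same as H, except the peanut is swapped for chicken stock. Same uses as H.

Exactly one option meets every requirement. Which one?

A: every rule checks out — keep
B: has prawn, so not vegetarian — reject
C: has white sugar, so not no-added-sugar — reject
D: has peanut, so not peanut-free; has honey, so not honey-free — no
E: has peanut, so not peanut-free; has honey, so not honey-free — reject
F: has cod, so not vegetarian — out
G: has white sugar, so not no-added-sugar — no
H: has cod, so not vegetarian; has peanut, so not peanut-free (and 1 more) — no
I: has cod, so not vegetarian; has honey, so not honey-free — out

A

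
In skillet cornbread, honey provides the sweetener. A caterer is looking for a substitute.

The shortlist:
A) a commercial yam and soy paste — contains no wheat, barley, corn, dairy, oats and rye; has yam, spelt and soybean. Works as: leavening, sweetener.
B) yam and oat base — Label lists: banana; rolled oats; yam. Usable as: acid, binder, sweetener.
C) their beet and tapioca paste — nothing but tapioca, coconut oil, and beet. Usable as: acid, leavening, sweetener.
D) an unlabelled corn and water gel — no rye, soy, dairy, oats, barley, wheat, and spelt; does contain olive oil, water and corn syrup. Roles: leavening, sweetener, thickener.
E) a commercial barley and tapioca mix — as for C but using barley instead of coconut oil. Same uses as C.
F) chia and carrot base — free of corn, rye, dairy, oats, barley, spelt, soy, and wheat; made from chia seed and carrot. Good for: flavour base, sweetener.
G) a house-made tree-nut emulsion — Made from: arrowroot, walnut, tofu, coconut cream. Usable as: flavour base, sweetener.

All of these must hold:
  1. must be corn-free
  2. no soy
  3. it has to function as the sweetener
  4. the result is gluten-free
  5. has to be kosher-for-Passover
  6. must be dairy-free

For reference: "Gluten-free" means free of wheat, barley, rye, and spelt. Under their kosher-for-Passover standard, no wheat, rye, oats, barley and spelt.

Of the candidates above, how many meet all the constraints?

2

A: has spelt, so not gluten-free; has spelt, so not kosher-for-Passover (and 1 more) — reject
B: has rolled oats, so not kosher-for-Passover — out
C: all constraints satisfied — OK
D: has corn syrup, so not corn-free — no
E: has barley, so not gluten-free; has barley, so not kosher-for-Passover — out
F: kosher-for-Passover, gluten-free — OK
G: has tofu, so not soy-free — out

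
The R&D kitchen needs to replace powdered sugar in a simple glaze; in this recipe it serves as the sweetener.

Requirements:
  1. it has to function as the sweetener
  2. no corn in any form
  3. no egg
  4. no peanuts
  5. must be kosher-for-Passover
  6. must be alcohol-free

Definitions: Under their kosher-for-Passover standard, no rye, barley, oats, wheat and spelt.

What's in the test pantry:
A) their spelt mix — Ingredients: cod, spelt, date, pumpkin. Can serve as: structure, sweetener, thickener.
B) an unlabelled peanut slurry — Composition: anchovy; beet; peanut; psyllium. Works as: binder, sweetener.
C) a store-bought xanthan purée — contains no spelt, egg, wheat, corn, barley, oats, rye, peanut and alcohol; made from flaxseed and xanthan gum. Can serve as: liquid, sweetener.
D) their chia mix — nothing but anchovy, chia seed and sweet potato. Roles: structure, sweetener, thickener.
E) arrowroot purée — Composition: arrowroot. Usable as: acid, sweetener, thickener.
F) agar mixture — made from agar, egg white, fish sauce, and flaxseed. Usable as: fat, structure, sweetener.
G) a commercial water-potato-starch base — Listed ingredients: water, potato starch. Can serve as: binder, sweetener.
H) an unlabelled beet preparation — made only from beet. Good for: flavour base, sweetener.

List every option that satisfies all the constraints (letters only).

A: has spelt, so not kosher-for-Passover — reject
B: has peanut, so not peanut-free — reject
C: works as a sweetener, kosher-for-Passover, no corn — valid
D: only anchovy, chia seed, and sweet potato; none excluded — keep
E: no egg, no alcohol — keep
F: has egg white, so not egg-free — no
G: only water and potato starch; none excluded — keep
H: all constraints satisfied — OK

C, D, E, G, H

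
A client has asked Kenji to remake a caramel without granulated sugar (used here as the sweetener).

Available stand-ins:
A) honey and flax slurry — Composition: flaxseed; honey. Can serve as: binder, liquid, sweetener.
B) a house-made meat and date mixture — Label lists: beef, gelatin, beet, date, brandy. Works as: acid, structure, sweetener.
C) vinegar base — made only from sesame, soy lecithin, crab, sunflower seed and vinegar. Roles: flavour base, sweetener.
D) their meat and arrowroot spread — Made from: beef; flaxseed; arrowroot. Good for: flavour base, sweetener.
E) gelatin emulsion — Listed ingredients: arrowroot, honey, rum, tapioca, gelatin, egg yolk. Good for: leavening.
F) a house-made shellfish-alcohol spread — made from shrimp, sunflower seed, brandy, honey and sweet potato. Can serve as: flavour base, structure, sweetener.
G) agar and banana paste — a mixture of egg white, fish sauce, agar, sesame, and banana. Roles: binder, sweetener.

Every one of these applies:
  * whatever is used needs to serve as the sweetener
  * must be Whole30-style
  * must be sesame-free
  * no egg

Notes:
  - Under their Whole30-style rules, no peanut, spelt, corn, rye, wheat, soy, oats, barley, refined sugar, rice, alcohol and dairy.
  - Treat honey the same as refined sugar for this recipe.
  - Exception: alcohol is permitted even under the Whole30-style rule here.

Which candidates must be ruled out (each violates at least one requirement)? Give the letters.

A, C, E, F, G

A: has honey, so not Whole30-style — reject
B: alcohol is permitted under the Whole30-style carve-out; nothing else excluded — keep
C: has soy lecithin, so not Whole30-style; has sesame, so not sesame-free — out
D: works as a sweetener, no egg, Whole30-style — OK
E: not usable as a sweetener; has honey, so not Whole30-style (and 1 more) — reject
F: has honey, so not Whole30-style — no
G: has sesame, so not sesame-free; has egg white, so not egg-free — out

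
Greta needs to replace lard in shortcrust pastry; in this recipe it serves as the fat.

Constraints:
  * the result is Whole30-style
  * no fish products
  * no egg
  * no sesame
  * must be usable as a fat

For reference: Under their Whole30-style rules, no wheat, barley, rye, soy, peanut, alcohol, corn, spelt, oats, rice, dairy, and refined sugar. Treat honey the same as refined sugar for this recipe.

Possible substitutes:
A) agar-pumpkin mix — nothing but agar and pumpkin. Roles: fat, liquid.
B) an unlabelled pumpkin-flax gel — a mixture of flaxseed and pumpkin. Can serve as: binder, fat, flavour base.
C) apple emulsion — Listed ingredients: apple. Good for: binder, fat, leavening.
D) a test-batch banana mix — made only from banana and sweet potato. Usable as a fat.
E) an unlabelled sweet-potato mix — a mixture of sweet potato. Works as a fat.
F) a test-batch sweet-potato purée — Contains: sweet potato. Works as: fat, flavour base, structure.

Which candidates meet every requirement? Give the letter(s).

A, B, C, D, E, F

A: only pumpkin and agar; none excluded — OK
B: only pumpkin and flaxseed; none excluded — OK
C: only apple; none excluded — keep
D: all constraints satisfied — valid
E: no egg, Whole30-style — OK
F: no sesame, Whole30-style — valid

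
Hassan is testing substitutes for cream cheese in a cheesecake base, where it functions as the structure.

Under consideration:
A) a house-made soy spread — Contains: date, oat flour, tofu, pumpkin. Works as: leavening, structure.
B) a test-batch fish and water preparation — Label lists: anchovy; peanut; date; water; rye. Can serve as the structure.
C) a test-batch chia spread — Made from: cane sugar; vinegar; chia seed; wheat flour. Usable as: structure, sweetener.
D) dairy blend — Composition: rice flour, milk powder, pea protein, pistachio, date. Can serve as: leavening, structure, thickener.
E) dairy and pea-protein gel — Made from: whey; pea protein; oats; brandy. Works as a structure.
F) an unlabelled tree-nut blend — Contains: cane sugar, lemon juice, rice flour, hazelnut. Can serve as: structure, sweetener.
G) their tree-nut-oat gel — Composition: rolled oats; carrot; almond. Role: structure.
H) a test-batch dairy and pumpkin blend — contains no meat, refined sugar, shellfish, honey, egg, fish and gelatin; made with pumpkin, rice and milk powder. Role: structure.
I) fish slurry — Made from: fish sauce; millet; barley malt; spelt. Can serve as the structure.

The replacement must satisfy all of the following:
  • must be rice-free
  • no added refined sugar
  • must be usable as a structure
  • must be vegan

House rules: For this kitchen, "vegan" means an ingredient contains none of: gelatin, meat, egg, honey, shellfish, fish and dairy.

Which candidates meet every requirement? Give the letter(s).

A: oat flour and tofu etc. — none of it excluded — valid
B: has anchovy, so not vegan — out
C: has cane sugar, so not no-added-sugar — reject
D: has milk powder, so not vegan; has rice flour, so not rice-free — no
E: has whey, so not vegan — no
F: has cane sugar, so not no-added-sugar; has rice flour, so not rice-free — reject
G: only rolled oats, almond and carrot; none excluded — valid
H: has milk powder, so not vegan; has rice, so not rice-free — reject
I: has fish sauce, so not vegan — out

A, G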